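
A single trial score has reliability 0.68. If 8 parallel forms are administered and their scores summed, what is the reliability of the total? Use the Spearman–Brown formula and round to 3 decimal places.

0.944

ρ_k = kρ / (1 + (k−1)ρ) = 8·0.68 / (1 + 7·0.68) = 5.440 / 5.760 = 0.944.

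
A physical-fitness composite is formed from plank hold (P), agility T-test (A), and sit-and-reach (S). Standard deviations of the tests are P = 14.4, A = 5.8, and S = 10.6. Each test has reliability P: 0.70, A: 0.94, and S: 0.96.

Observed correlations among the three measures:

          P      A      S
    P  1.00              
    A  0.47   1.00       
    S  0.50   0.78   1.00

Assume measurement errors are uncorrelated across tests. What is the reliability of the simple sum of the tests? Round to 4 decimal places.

0.8990

Var(P+A+S) = 14.4² + 5.8² + 10.6² + 2·[14.4·5.8·0.47 + 14.4·10.6·0.50 + 5.8·10.6·0.78] = 353.36 + 327.058 = 680.418.
Because errors are independent across components, Cov(Tᵢ,Tⱼ) = Cov(Xᵢ,Xⱼ); the off-diagonal part of the true-score variance is the same as above.
True-score variance = [14.4²·0.70 + 5.8²·0.94 + 10.6²·0.96] + 327.058 = 284.639 + 327.058 = 611.697.
Reliability = 611.697 / 680.418 = 0.8990.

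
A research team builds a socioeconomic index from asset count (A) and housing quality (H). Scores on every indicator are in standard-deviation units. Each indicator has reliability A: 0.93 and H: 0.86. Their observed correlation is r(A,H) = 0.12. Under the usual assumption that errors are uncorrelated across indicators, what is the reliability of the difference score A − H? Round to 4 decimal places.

Var(A−H) = 1 + 1 − 2·0.12 = 2 − 0.24 = 1.76.
With uncorrelated errors the cross-covariances are all true-score covariance, so they carry over unchanged; only the diagonal terms shrink to ρᵢσᵢ².
True-score variance = [0.93 + 0.86] − 0.24 = 1.79 − 0.24 = 1.55.
Reliability = 1.55 / 1.76 = 0.8807.

0.8807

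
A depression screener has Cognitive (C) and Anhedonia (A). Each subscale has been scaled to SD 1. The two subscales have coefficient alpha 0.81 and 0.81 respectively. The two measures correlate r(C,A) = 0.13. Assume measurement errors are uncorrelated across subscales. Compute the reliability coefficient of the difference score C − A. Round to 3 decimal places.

0.782

Var(C−A) = 1 + 1 − 2·0.13 = 2 − 0.26 = 1.74.
Because errors are independent across components, Cov(Tᵢ,Tⱼ) = Cov(Xᵢ,Xⱼ); the off-diagonal part of the true-score variance is the same as above.
True-score variance = [0.81 + 0.81] − 0.26 = 1.62 − 0.26 = 1.36.
Reliability = 1.36 / 1.74 = 0.782.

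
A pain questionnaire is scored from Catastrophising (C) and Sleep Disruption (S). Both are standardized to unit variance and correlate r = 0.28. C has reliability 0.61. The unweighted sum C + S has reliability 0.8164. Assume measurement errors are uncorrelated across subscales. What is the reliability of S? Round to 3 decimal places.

Var(C+S) = 2 + 2·0.28 = 2.560.
True-score variance = ρ_C + ρ_S + 2·0.28, so 0.8164 = (0.61 + ρ_S + 0.56) / 2.560.
ρ_S = 0.8164·2.560 − 0.61 − 0.56 = 0.920.

0.920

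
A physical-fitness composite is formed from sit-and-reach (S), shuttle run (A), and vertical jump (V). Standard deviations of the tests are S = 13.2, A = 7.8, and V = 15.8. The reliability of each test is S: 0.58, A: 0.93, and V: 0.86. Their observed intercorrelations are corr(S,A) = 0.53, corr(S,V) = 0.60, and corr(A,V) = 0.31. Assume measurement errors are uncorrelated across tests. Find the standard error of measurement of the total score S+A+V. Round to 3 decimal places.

10.601

Var(total) = 484.72 + 435.818 = 920.538.
True-score variance = 372.331 + 435.818 = 808.149, so reliability = 0.8779.
Error variance = 920.538 − 808.149 = 112.389; SEM = √112.389 = 10.601.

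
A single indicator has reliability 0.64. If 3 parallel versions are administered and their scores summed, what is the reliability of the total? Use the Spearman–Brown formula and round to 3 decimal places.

0.842

ρ_k = kρ / (1 + (k−1)ρ) = 3·0.64 / (1 + 2·0.64) = 1.920 / 2.280 = 0.842.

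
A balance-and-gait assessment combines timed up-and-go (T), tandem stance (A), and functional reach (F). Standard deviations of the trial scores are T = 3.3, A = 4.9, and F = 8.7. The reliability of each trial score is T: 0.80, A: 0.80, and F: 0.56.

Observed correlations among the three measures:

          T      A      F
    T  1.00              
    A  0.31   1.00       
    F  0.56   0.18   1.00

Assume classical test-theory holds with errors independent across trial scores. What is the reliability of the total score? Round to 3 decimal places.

Var(T+A+F) = 3.3² + 4.9² + 8.7² + 2·[3.3·4.9·0.31 + 3.3·8.7·0.56 + 4.9·8.7·0.18] = 110.59 + 57.5274 = 168.117.
Because errors are independent across components, Cov(Tᵢ,Tⱼ) = Cov(Xᵢ,Xⱼ); the off-diagonal part of the true-score variance is the same as above.
True-score variance = [3.3²·0.80 + 4.9²·0.80 + 8.7²·0.56] + 57.5274 = 70.3064 + 57.5274 = 127.834.
Reliability = 127.834 / 168.117 = 0.760.

0.760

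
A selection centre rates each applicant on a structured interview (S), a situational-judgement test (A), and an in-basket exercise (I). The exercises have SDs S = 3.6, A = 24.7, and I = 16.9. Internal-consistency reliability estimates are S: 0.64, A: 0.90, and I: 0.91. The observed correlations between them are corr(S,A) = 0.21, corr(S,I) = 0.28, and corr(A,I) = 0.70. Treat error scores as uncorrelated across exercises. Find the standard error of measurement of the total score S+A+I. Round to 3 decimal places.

Var(total) = 908.66 + 655.819 = 1564.48.
True-score variance = 817.28 + 655.819 = 1473.1, so reliability = 0.9416.
Error variance = 1564.48 − 1473.1 = 91.3795; SEM = √91.3795 = 9.559.

9.559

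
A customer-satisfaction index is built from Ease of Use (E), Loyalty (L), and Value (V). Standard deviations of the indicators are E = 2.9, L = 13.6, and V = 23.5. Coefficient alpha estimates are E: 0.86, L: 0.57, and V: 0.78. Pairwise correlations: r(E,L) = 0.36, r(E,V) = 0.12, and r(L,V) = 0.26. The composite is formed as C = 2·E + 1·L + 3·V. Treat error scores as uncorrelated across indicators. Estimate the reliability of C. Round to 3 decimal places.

0.798

Var(C) = 2²·2.9² + 13.6² + 3²·23.5² + 2·[2·2.9·13.6·0.36 + 6·2.9·23.5·0.12 + 3·13.6·23.5·0.26] = 5188.85 + 653.506 = 5842.36.
With uncorrelated errors the cross-covariances are all true-score covariance, so they carry over unchanged; only the diagonal terms shrink to ρᵢσᵢ².
True-score variance = [2²·2.9²·0.86 + 13.6²·0.57 + 3²·23.5²·0.78] + 653.506 = 4011.15 + 653.506 = 4664.66.
Reliability = 4664.66 / 5842.36 = 0.798.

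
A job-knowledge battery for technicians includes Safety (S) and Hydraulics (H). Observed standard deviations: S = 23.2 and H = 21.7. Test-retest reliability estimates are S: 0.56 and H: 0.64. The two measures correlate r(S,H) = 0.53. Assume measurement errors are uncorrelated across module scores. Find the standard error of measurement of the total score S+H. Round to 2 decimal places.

20.16

Var(total) = 1009.13 + 533.646 = 1542.78.
True-score variance = 602.784 + 533.646 = 1136.43, so reliability = 0.7366.
Error variance = 1542.78 − 1136.43 = 406.346; SEM = √406.346 = 20.16.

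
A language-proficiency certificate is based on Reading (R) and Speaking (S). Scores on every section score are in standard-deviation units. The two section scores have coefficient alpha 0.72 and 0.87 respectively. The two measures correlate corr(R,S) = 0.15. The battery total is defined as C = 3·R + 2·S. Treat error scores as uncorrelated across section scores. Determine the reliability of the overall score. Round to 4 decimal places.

Var(C) = 3² + 2² + 2·[6·0.15] = 13 + 1.8 = 14.8.
With uncorrelated errors the cross-covariances are all true-score covariance, so they carry over unchanged; only the diagonal terms shrink to ρᵢσᵢ².
True-score variance = [3²·0.72 + 2²·0.87] + 1.8 = 9.96 + 1.8 = 11.76.
Reliability = 11.76 / 14.8 = 0.7946.

0.7946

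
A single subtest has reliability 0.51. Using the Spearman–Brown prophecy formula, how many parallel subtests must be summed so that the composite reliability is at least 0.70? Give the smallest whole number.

k ≥ ρ*(1−ρ₁)/(ρ₁(1−ρ*)) = 0.70·0.49 / (0.51·0.30) = 2.242.
Smallest integer k = 3.

3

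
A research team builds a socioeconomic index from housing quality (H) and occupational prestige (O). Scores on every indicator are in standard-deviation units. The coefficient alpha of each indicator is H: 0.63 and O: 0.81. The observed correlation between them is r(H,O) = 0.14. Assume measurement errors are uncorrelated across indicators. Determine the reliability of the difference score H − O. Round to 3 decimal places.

Var(H−O) = 1 + 1 − 2·0.14 = 2 − 0.28 = 1.72.
With uncorrelated errors the cross-covariances are all true-score covariance, so they carry over unchanged; only the diagonal terms shrink to ρᵢσᵢ².
True-score variance = [0.63 + 0.81] − 0.28 = 1.44 − 0.28 = 1.16.
Reliability = 1.16 / 1.72 = 0.674.

0.674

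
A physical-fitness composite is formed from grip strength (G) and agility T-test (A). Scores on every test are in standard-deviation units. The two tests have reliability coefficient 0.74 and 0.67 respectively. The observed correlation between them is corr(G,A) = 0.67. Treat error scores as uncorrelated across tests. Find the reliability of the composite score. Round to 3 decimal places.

0.823

Var(G+A) = 2 + 2·[0.67] = 2 + 1.34 = 3.34.
Because errors are independent across components, Cov(Tᵢ,Tⱼ) = Cov(Xᵢ,Xⱼ); the off-diagonal part of the true-score variance is the same as above.
True-score variance = [0.74 + 0.67] + 1.34 = 1.41 + 1.34 = 2.75.
Reliability = 2.75 / 3.34 = 0.823.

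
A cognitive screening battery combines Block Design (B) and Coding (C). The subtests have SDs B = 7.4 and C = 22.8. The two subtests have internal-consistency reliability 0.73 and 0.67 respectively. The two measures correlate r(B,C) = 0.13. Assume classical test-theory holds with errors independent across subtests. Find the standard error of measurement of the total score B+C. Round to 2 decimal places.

Var(total) = 574.6 + 43.8672 = 618.467.
True-score variance = 388.268 + 43.8672 = 432.135, so reliability = 0.6987.
Error variance = 618.467 − 432.135 = 186.332; SEM = √186.332 = 13.65.

13.65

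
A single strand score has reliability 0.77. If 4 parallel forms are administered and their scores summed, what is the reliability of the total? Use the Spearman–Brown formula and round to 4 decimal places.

ρ_k = kρ / (1 + (k−1)ρ) = 4·0.77 / (1 + 3·0.77) = 3.080 / 3.310 = 0.9305.

0.9305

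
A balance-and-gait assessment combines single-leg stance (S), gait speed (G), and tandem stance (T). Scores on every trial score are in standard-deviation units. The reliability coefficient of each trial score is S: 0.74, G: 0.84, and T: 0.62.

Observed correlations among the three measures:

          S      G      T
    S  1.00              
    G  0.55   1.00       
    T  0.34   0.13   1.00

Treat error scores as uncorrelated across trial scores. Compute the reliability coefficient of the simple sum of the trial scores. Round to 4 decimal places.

0.8413

Var(S+G+T) = 3 + 2·[0.55 + 0.34 + 0.13] = 3 + 2.04 = 5.04.
Under uncorrelated errors the observed covariances equal the true-score covariances, so only the own-variance terms attenuate.
True-score variance = [0.74 + 0.84 + 0.62] + 2.04 = 2.2 + 2.04 = 4.24.
Reliability = 4.24 / 5.04 = 0.8413.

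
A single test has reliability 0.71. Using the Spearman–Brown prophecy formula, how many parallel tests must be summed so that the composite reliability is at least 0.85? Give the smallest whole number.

k ≥ ρ*(1−ρ₁)/(ρ₁(1−ρ*)) = 0.85·0.29 / (0.71·0.15) = 2.315.
Smallest integer k = 3.

3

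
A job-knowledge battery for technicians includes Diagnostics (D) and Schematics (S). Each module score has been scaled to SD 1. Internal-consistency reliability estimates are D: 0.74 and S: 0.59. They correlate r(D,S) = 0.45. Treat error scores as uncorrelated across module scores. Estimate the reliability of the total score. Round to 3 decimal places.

0.769

Var(D+S) = 2 + 2·[0.45] = 2 + 0.9 = 2.9.
Because errors are independent across components, Cov(Tᵢ,Tⱼ) = Cov(Xᵢ,Xⱼ); the off-diagonal part of the true-score variance is the same as above.
True-score variance = [0.74 + 0.59] + 0.9 = 1.33 + 0.9 = 2.23.
Reliability = 2.23 / 2.9 = 0.769.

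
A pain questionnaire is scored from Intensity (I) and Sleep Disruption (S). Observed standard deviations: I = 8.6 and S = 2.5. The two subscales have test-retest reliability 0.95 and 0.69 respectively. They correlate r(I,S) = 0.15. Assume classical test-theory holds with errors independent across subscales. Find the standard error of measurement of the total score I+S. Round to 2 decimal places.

2.37

Var(total) = 80.21 + 6.45 = 86.66.
True-score variance = 74.5745 + 6.45 = 81.0245, so reliability = 0.9350.
Error variance = 86.66 − 81.0245 = 5.6355; SEM = √5.6355 = 2.37.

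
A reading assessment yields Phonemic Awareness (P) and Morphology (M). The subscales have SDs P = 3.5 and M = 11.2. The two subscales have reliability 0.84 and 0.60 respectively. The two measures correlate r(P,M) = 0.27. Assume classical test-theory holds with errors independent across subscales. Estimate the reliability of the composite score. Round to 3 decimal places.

Var(P+M) = 3.5² + 11.2² + 2·[3.5·11.2·0.27] = 137.69 + 21.168 = 158.858.
Under uncorrelated errors the observed covariances equal the true-score covariances, so only the own-variance terms attenuate.
True-score variance = [3.5²·0.84 + 11.2²·0.60] + 21.168 = 85.554 + 21.168 = 106.722.
Reliability = 106.722 / 158.858 = 0.672.

0.672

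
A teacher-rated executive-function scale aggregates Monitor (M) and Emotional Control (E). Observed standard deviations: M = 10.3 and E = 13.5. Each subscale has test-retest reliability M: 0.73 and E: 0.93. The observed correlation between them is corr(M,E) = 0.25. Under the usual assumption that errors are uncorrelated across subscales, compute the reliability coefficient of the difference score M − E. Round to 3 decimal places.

Var(M−E) = 10.3² + 13.5² − 2·10.3·13.5·0.25 = 288.34 − 69.525 = 218.815.
Under uncorrelated errors the observed covariances equal the true-score covariances, so only the own-variance terms attenuate.
True-score variance = [10.3²·0.73 + 13.5²·0.93] − 69.525 = 246.938 − 69.525 = 177.413.
Reliability = 177.413 / 218.815 = 0.811.

0.811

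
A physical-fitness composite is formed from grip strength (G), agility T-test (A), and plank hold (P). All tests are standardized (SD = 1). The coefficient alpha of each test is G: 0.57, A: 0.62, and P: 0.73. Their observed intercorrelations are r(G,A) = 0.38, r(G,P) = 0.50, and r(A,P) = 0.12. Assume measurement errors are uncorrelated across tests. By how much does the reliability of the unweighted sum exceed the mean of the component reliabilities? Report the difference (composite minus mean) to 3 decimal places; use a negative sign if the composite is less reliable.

Var(sum) = 3 + 2 = 5; true-score variance = 1.92 + 2 = 3.92; composite reliability = 0.7840.
Mean component reliability = 0.6400.
Difference = 0.7840 − 0.6400 = 0.144.

0.144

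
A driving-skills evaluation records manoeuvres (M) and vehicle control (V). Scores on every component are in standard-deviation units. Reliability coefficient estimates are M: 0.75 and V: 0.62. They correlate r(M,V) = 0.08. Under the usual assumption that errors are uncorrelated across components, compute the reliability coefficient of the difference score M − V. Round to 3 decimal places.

0.658

Var(M−V) = 1 + 1 − 2·0.08 = 2 − 0.16 = 1.84.
Under uncorrelated errors the observed covariances equal the true-score covariances, so only the own-variance terms attenuate.
True-score variance = [0.75 + 0.62] − 0.16 = 1.37 − 0.16 = 1.21.
Reliability = 1.21 / 1.84 = 0.658.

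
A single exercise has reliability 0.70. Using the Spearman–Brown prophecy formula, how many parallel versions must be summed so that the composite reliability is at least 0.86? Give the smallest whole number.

3

k ≥ ρ*(1−ρ₁)/(ρ₁(1−ρ*)) = 0.86·0.30 / (0.70·0.14) = 2.633.
Smallest integer k = 3.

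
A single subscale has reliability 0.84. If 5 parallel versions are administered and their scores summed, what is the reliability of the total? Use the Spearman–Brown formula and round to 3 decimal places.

0.963

ρ_k = kρ / (1 + (k−1)ρ) = 5·0.84 / (1 + 4·0.84) = 4.200 / 4.360 = 0.963.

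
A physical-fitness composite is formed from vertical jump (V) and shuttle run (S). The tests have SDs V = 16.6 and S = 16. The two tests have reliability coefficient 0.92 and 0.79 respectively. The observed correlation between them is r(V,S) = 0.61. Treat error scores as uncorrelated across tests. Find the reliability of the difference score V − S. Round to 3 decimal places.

0.635

Var(V−S) = 16.6² + 16² − 2·16.6·16·0.61 = 531.56 − 324.032 = 207.528.
Because errors are independent across components, Cov(Tᵢ,Tⱼ) = Cov(Xᵢ,Xⱼ); the off-diagonal part of the true-score variance is the same as above.
True-score variance = [16.6²·0.92 + 16²·0.79] − 324.032 = 455.755 − 324.032 = 131.723.
Reliability = 131.723 / 207.528 = 0.635.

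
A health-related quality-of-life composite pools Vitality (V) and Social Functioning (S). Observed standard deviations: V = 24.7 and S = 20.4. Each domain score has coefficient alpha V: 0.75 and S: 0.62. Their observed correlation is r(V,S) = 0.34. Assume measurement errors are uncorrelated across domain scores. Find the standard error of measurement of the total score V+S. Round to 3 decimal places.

Var(total) = 1026.25 + 342.638 = 1368.89.
True-score variance = 715.587 + 342.638 = 1058.23, so reliability = 0.7731.
Error variance = 1368.89 − 1058.23 = 310.663; SEM = √310.663 = 17.626.

17.626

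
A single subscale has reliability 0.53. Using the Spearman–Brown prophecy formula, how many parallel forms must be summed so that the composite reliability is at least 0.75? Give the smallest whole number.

k ≥ ρ*(1−ρ₁)/(ρ₁(1−ρ*)) = 0.75·0.47 / (0.53·0.25) = 2.660.
Smallest integer k = 3.

3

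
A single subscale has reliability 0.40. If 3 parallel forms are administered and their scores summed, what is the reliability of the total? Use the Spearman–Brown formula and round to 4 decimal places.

ρ_k = kρ / (1 + (k−1)ρ) = 3·0.40 / (1 + 2·0.40) = 1.200 / 1.800 = 0.6667.

0.6667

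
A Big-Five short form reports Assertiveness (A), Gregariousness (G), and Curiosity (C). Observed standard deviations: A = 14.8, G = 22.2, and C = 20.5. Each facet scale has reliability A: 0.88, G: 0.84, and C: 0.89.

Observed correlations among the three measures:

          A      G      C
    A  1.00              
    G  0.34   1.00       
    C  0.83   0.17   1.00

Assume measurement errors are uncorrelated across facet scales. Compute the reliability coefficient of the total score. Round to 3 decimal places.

0.925

Var(A+G+C) = 14.8² + 22.2² + 20.5² + 2·[14.8·22.2·0.34 + 14.8·20.5·0.83 + 22.2·20.5·0.17] = 1132.13 + 881.799 = 2013.93.
With uncorrelated errors the cross-covariances are all true-score covariance, so they carry over unchanged; only the diagonal terms shrink to ρᵢσᵢ².
True-score variance = [14.8²·0.88 + 22.2²·0.84 + 20.5²·0.89] + 881.799 = 980.763 + 881.799 = 1862.56.
Reliability = 1862.56 / 2013.93 = 0.925.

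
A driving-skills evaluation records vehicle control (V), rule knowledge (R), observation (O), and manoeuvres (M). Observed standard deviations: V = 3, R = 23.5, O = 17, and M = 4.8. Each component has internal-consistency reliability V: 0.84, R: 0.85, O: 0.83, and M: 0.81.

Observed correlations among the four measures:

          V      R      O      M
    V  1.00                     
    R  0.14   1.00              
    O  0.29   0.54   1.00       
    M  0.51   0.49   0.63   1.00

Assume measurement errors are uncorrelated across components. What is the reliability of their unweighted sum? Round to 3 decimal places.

0.913

Var(V+R+O+M) = 3² + 23.5² + 17² + 4.8² + 2·[3·23.5·0.14 + 3·17·0.29 + 3·4.8·0.51 + 23.5·17·0.54 + 23.5·4.8·0.49 + 17·4.8·0.63] = 873.29 + 708.828 = 1582.12.
With uncorrelated errors the cross-covariances are all true-score covariance, so they carry over unchanged; only the diagonal terms shrink to ρᵢσᵢ².
True-score variance = [3²·0.84 + 23.5²·0.85 + 17²·0.83 + 4.8²·0.81] + 708.828 = 735.505 + 708.828 = 1444.33.
Reliability = 1444.33 / 1582.12 = 0.913.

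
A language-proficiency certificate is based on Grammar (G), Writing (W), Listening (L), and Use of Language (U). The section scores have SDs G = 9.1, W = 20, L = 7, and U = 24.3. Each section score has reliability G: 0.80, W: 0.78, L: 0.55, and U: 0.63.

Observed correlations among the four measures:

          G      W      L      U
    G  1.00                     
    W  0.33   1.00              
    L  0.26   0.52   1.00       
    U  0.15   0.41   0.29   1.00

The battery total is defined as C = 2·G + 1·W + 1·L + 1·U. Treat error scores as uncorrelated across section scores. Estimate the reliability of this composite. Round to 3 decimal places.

0.839

Var(C) = 2²·9.1² + 20² + 7² + 24.3² + 2·[2·9.1·20·0.33 + 2·9.1·7·0.26 + 2·9.1·24.3·0.15 + 20·7·0.52 + 20·24.3·0.41 + 7·24.3·0.29] = 1370.73 + 1081.94 = 2452.67.
With uncorrelated errors the cross-covariances are all true-score covariance, so they carry over unchanged; only the diagonal terms shrink to ρᵢσᵢ².
True-score variance = [2²·9.1²·0.80 + 20²·0.78 + 7²·0.55 + 24.3²·0.63] + 1081.94 = 975.951 + 1081.94 = 2057.89.
Reliability = 2057.89 / 2452.67 = 0.839.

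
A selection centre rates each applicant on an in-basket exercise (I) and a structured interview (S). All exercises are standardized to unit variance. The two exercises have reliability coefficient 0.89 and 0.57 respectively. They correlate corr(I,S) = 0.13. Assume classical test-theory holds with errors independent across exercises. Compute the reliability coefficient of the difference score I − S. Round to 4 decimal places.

Var(I−S) = 1 + 1 − 2·0.13 = 2 − 0.26 = 1.74.
With uncorrelated errors the cross-covariances are all true-score covariance, so they carry over unchanged; only the diagonal terms shrink to ρᵢσᵢ².
True-score variance = [0.89 + 0.57] − 0.26 = 1.46 − 0.26 = 1.2.
Reliability = 1.2 / 1.74 = 0.6897.

0.6897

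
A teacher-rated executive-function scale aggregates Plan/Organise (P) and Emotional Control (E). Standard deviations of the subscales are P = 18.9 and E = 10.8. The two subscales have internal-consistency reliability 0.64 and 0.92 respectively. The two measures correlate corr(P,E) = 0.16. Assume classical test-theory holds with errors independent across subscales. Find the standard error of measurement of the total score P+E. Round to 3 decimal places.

Var(total) = 473.85 + 65.3184 = 539.168.
True-score variance = 335.923 + 65.3184 = 401.242, so reliability = 0.7442.
Error variance = 539.168 − 401.242 = 137.927; SEM = √137.927 = 11.744.

11.744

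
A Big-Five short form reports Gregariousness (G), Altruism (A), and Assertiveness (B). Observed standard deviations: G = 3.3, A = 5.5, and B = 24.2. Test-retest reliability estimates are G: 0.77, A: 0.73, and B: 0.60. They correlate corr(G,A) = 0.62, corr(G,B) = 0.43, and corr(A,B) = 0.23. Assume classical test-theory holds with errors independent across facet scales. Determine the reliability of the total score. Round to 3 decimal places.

Var(G+A+B) = 3.3² + 5.5² + 24.2² + 2·[3.3·5.5·0.62 + 3.3·24.2·0.43 + 5.5·24.2·0.23] = 626.78 + 152.412 = 779.192.
With uncorrelated errors the cross-covariances are all true-score covariance, so they carry over unchanged; only the diagonal terms shrink to ρᵢσᵢ².
True-score variance = [3.3²·0.77 + 5.5²·0.73 + 24.2²·0.60] + 152.412 = 381.852 + 152.412 = 534.263.
Reliability = 534.263 / 779.192 = 0.686.

0.686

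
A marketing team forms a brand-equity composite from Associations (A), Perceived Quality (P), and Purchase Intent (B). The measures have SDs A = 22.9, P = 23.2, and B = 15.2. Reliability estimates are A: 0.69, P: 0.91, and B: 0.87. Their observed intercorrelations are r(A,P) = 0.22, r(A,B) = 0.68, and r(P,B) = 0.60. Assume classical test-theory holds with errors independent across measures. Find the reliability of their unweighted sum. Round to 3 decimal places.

Var(A+P+B) = 22.9² + 23.2² + 15.2² + 2·[22.9·23.2·0.22 + 22.9·15.2·0.68 + 23.2·15.2·0.60] = 1293.69 + 1130.32 = 2424.01.
Because errors are independent across components, Cov(Tᵢ,Tⱼ) = Cov(Xᵢ,Xⱼ); the off-diagonal part of the true-score variance is the same as above.
True-score variance = [22.9²·0.69 + 23.2²·0.91 + 15.2²·0.87] + 1130.32 = 1052.65 + 1130.32 = 2182.97.
Reliability = 2182.97 / 2424.01 = 0.901.

0.901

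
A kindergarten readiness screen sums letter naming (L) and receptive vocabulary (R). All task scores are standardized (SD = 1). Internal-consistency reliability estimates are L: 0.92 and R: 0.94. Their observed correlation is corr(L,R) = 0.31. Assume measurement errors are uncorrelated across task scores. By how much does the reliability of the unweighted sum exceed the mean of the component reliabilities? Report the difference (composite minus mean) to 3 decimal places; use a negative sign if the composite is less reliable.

0.017

Var(sum) = 2 + 0.62 = 2.62; true-score variance = 1.86 + 0.62 = 2.48; composite reliability = 0.9466.
Mean component reliability = 0.9300.
Difference = 0.9466 − 0.9300 = 0.017.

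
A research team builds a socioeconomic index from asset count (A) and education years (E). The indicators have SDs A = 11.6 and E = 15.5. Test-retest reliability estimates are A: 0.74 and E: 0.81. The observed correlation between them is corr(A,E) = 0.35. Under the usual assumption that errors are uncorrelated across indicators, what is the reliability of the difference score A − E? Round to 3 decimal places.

0.676

Var(A−E) = 11.6² + 15.5² − 2·11.6·15.5·0.35 = 374.81 − 125.86 = 248.95.
With uncorrelated errors the cross-covariances are all true-score covariance, so they carry over unchanged; only the diagonal terms shrink to ρᵢσᵢ².
True-score variance = [11.6²·0.74 + 15.5²·0.81] − 125.86 = 294.177 − 125.86 = 168.317.
Reliability = 168.317 / 248.95 = 0.676.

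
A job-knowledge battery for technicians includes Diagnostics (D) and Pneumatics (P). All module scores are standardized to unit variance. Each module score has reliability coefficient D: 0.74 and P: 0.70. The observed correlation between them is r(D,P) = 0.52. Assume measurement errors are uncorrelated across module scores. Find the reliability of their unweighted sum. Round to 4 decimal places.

0.8158

Var(D+P) = 2 + 2·[0.52] = 2 + 1.04 = 3.04.
Under uncorrelated errors the observed covariances equal the true-score covariances, so only the own-variance terms attenuate.
True-score variance = [0.74 + 0.70] + 1.04 = 1.44 + 1.04 = 2.48.
Reliability = 2.48 / 3.04 = 0.8158.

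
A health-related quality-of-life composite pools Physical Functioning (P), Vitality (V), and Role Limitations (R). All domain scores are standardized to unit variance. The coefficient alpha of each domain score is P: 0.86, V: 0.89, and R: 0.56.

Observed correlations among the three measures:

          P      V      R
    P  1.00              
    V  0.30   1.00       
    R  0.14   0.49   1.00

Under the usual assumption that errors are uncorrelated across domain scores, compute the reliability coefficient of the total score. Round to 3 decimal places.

0.858

Var(P+V+R) = 3 + 2·[0.30 + 0.14 + 0.49] = 3 + 1.86 = 4.86.
Because errors are independent across components, Cov(Tᵢ,Tⱼ) = Cov(Xᵢ,Xⱼ); the off-diagonal part of the true-score variance is the same as above.
True-score variance = [0.86 + 0.89 + 0.56] + 1.86 = 2.31 + 1.86 = 4.17.
Reliability = 4.17 / 4.86 = 0.858.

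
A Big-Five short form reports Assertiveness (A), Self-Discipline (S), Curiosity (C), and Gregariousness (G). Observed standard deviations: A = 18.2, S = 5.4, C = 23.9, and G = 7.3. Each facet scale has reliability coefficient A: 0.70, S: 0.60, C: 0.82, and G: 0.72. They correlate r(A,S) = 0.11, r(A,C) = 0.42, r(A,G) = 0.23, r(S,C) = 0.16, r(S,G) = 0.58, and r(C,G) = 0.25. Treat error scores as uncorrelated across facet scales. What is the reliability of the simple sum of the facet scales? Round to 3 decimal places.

0.858

Var(A+S+C+G) = 18.2² + 5.4² + 23.9² + 7.3² + 2·[18.2·5.4·0.11 + 18.2·23.9·0.42 + 18.2·7.3·0.23 + 5.4·23.9·0.16 + 5.4·7.3·0.58 + 23.9·7.3·0.25] = 984.9 + 622.382 = 1607.28.
Under uncorrelated errors the observed covariances equal the true-score covariances, so only the own-variance terms attenuate.
True-score variance = [18.2²·0.70 + 5.4²·0.60 + 23.9²·0.82 + 7.3²·0.72] + 622.382 = 756.125 + 622.382 = 1378.51.
Reliability = 1378.51 / 1607.28 = 0.858.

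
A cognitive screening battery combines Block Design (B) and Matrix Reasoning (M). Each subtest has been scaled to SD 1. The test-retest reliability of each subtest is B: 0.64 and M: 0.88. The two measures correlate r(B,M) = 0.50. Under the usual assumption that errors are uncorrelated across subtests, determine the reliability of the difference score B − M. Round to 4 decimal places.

Var(B−M) = 1 + 1 − 2·0.50 = 2 − 1 = 1.
With uncorrelated errors the cross-covariances are all true-score covariance, so they carry over unchanged; only the diagonal terms shrink to ρᵢσᵢ².
True-score variance = [0.64 + 0.88] − 1 = 1.52 − 1 = 0.52.
Reliability = 0.52 / 1 = 0.5200.

0.5200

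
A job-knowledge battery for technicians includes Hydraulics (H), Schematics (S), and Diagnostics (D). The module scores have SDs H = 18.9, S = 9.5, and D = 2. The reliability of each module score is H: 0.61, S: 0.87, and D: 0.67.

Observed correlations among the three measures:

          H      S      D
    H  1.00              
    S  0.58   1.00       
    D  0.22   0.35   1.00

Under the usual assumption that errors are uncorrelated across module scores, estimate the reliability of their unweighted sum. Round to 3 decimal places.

0.779

Var(H+S+D) = 18.9² + 9.5² + 2² + 2·[18.9·9.5·0.58 + 18.9·2·0.22 + 9.5·2·0.35] = 451.46 + 238.21 = 689.67.
Under uncorrelated errors the observed covariances equal the true-score covariances, so only the own-variance terms attenuate.
True-score variance = [18.9²·0.61 + 9.5²·0.87 + 2²·0.67] + 238.21 = 299.096 + 238.21 = 537.306.
Reliability = 537.306 / 689.67 = 0.779.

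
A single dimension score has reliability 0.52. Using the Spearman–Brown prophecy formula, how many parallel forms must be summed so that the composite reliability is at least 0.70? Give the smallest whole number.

k ≥ ρ*(1−ρ₁)/(ρ₁(1−ρ*)) = 0.70·0.48 / (0.52·0.30) = 2.154.
Smallest integer k = 3.

3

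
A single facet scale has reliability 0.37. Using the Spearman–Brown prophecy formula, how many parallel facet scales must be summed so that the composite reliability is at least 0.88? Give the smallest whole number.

k ≥ ρ*(1−ρ₁)/(ρ₁(1−ρ*)) = 0.88·0.63 / (0.37·0.12) = 12.486.
Smallest integer k = 13.

13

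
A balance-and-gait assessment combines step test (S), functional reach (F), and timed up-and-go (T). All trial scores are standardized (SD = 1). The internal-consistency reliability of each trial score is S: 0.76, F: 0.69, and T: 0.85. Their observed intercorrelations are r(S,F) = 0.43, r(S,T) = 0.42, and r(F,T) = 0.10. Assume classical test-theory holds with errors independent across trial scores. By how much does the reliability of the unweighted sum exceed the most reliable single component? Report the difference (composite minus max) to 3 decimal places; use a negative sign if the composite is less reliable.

0.007

Var(sum) = 3 + 1.9 = 4.9; true-score variance = 2.3 + 1.9 = 4.2; composite reliability = 0.8571.
Max component reliability = 0.8500.
Difference = 0.8571 − 0.8500 = 0.007.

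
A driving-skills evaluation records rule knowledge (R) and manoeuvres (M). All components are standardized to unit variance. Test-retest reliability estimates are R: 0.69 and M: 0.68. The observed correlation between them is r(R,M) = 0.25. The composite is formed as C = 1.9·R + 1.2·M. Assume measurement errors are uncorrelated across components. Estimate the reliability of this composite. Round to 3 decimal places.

Var(C) = 1.9² + 1.2² + 2·[2.28·0.25] = 5.05 + 1.14 = 6.19.
With uncorrelated errors the cross-covariances are all true-score covariance, so they carry over unchanged; only the diagonal terms shrink to ρᵢσᵢ².
True-score variance = [1.9²·0.69 + 1.2²·0.68] + 1.14 = 3.4701 + 1.14 = 4.6101.
Reliability = 4.6101 / 6.19 = 0.745.

0.745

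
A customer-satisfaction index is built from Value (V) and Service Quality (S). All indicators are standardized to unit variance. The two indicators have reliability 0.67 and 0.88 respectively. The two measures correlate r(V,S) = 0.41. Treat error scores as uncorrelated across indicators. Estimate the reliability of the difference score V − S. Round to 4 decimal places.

0.6186

Var(V−S) = 1 + 1 − 2·0.41 = 2 − 0.82 = 1.18.
Because errors are independent across components, Cov(Tᵢ,Tⱼ) = Cov(Xᵢ,Xⱼ); the off-diagonal part of the true-score variance is the same as above.
True-score variance = [0.67 + 0.88] − 0.82 = 1.55 − 0.82 = 0.73.
Reliability = 0.73 / 1.18 = 0.6186.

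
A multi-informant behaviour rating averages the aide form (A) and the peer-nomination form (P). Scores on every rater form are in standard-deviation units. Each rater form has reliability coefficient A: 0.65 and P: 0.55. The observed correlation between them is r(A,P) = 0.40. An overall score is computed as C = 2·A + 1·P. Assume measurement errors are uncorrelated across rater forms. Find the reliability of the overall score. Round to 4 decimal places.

0.7197

Var(C) = 2² + 1 + 2·[2·0.40] = 5 + 1.6 = 6.6.
Under uncorrelated errors the observed covariances equal the true-score covariances, so only the own-variance terms attenuate.
True-score variance = [2²·0.65 + 0.55] + 1.6 = 3.15 + 1.6 = 4.75.
Reliability = 4.75 / 6.6 = 0.7197.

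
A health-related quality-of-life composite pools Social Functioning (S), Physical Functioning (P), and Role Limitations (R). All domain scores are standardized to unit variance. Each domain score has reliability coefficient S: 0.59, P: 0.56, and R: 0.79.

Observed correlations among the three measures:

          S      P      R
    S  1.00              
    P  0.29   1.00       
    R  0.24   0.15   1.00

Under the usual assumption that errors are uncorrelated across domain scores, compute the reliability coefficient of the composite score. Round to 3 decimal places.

0.757

Var(S+P+R) = 3 + 2·[0.29 + 0.24 + 0.15] = 3 + 1.36 = 4.36.
Under uncorrelated errors the observed covariances equal the true-score covariances, so only the own-variance terms attenuate.
True-score variance = [0.59 + 0.56 + 0.79] + 1.36 = 1.94 + 1.36 = 3.3.
Reliability = 3.3 / 4.36 = 0.757.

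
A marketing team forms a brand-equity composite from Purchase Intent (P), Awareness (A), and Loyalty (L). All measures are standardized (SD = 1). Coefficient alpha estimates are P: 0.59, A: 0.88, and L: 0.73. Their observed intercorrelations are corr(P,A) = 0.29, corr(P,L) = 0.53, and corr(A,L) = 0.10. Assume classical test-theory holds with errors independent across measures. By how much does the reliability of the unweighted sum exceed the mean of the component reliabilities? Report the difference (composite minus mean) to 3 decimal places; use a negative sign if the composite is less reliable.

0.101

Var(sum) = 3 + 1.84 = 4.84; true-score variance = 2.2 + 1.84 = 4.04; composite reliability = 0.8347.
Mean component reliability = 0.7333.
Difference = 0.8347 − 0.7333 = 0.101.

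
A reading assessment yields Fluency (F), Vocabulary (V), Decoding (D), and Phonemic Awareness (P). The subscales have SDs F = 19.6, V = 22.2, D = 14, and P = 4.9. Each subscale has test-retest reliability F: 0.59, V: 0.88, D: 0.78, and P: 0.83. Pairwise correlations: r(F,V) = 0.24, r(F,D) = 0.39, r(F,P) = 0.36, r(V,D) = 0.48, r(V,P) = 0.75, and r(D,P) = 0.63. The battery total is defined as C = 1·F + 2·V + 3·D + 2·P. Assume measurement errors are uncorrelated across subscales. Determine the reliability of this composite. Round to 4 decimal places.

0.9047

Var(C) = 19.6² + 2²·22.2² + 3²·14² + 2²·4.9² + 2·[2·19.6·22.2·0.24 + 3·19.6·14·0.39 + 2·19.6·4.9·0.36 + 6·22.2·14·0.48 + 4·22.2·4.9·0.75 + 6·14·4.9·0.63] = 4215.56 + 4159.61 = 8375.17.
Because errors are independent across components, Cov(Tᵢ,Tⱼ) = Cov(Xᵢ,Xⱼ); the off-diagonal part of the true-score variance is the same as above.
True-score variance = [19.6²·0.59 + 2²·22.2²·0.88 + 3²·14²·0.78 + 2²·4.9²·0.83] + 4159.61 = 3417.08 + 4159.61 = 7576.7.
Reliability = 7576.7 / 8375.17 = 0.9047.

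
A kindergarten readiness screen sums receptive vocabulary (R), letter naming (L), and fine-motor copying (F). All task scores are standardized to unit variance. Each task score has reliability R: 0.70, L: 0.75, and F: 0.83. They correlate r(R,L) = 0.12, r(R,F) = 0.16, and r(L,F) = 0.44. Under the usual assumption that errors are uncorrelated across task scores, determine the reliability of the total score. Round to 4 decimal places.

0.8378

Var(R+L+F) = 3 + 2·[0.12 + 0.16 + 0.44] = 3 + 1.44 = 4.44.
Because errors are independent across components, Cov(Tᵢ,Tⱼ) = Cov(Xᵢ,Xⱼ); the off-diagonal part of the true-score variance is the same as above.
True-score variance = [0.70 + 0.75 + 0.83] + 1.44 = 2.28 + 1.44 = 3.72.
Reliability = 3.72 / 4.44 = 0.8378.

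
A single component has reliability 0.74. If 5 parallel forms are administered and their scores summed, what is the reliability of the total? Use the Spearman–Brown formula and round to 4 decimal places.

ρ_k = kρ / (1 + (k−1)ρ) = 5·0.74 / (1 + 4·0.74) = 3.700 / 3.960 = 0.9343.

0.9343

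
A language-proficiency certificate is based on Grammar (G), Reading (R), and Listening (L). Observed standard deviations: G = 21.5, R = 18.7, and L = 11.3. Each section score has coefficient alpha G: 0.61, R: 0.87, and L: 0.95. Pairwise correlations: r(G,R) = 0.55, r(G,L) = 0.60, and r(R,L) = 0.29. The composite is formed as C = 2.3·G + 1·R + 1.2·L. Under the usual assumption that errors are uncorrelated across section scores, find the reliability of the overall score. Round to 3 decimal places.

0.796

Var(C) = 2.3²·21.5² + 18.7² + 1.2²·11.3² + 2·[2.3·21.5·18.7·0.55 + 2.76·21.5·11.3·0.60 + 1.2·18.7·11.3·0.29] = 2978.87 + 1968.91 = 4947.77.
Because errors are independent across components, Cov(Tᵢ,Tⱼ) = Cov(Xᵢ,Xⱼ); the off-diagonal part of the true-score variance is the same as above.
True-score variance = [2.3²·21.5²·0.61 + 18.7²·0.87 + 1.2²·11.3²·0.95] + 1968.91 = 1970.54 + 1968.91 = 3939.45.
Reliability = 3939.45 / 4947.77 = 0.796.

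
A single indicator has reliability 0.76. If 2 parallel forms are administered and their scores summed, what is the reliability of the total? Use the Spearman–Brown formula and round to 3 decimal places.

ρ_k = kρ / (1 + (k−1)ρ) = 2·0.76 / (1 + 1·0.76) = 1.520 / 1.760 = 0.864.

0.864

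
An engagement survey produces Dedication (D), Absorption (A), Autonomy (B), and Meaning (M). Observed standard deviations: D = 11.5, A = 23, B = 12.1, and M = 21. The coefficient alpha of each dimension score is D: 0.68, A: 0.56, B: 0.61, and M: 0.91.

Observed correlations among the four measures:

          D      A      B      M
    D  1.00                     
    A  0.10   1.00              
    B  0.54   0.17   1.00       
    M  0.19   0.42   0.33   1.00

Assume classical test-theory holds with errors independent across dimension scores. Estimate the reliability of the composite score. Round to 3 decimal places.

Var(D+A+B+M) = 11.5² + 23² + 12.1² + 21² + 2·[11.5·23·0.10 + 11.5·12.1·0.54 + 11.5·21·0.19 + 23·12.1·0.17 + 23·21·0.42 + 12.1·21·0.33] = 1248.66 + 963 = 2211.66.
Because errors are independent across components, Cov(Tᵢ,Tⱼ) = Cov(Xᵢ,Xⱼ); the off-diagonal part of the true-score variance is the same as above.
True-score variance = [11.5²·0.68 + 23²·0.56 + 12.1²·0.61 + 21²·0.91] + 963 = 876.79 + 963 = 1839.79.
Reliability = 1839.79 / 2211.66 = 0.832.

0.832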